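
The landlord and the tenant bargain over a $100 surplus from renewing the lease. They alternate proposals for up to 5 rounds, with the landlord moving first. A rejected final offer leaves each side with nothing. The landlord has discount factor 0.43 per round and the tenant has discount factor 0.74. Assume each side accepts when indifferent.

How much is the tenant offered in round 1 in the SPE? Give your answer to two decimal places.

Round 5 (the landlord proposes): rejection yields 0 for the tenant; the landlord offers 0 and keeps 100.
Round 4 (the tenant proposes): the landlord can get 100 next round, worth 0.43 × 100 = 43 now, so the tenant offers 43, keeping 57.
Round 3 (the landlord proposes): the tenant can get 57 next round, worth 0.74 × 57 = 42.18 now, so the landlord offers 42.18, keeping 57.82.
Round 2 (the tenant proposes): the landlord can get 57.82 next round, worth 0.43 × 57.82 = 24.8626 now, so the tenant offers 24.8626, keeping 75.1374.
Round 1 (the landlord proposes): the tenant can get 75.1374 next round, worth 0.74 × 75.1374 = 55.601676 now. The landlord offers 55.601676 and keeps 100 − 55.601676 = 44.398324.

55.60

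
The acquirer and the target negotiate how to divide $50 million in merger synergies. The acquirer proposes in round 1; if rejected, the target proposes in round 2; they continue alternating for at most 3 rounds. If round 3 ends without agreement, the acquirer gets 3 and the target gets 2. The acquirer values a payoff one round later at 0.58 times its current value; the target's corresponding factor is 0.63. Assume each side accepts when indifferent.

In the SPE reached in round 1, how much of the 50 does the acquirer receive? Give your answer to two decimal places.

36.04

Round 3 (the acquirer proposes): the target gets 2 if talks fail, so the acquirer offers 2 and keeps 48.
Round 2 (the target proposes): the acquirer can get 48 next round, worth 0.58 × 48 = 27.84 now, so the target offers 27.84, keeping 22.16.
Round 1 (the acquirer proposes): the target can get 22.16 next round, worth 0.63 × 22.16 = 13.9608 now; the acquirer offers that and keeps 36.0392.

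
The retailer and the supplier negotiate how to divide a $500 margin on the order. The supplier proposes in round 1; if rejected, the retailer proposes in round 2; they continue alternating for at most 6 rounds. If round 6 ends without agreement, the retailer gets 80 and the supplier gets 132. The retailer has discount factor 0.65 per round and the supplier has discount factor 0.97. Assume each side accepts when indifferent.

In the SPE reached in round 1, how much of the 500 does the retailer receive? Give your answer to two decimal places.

By backward induction:
Round 6 (the retailer proposes): the supplier gets 132 if talks fail, so the retailer offers 132 and keeps 368.
Round 5 (the supplier proposes): the retailer can get 368 next round, worth 0.65 × 368 = 239.2 now. The supplier offers 239.2 and keeps 500 − 239.2 = 260.8.
Round 4 (the retailer proposes): the supplier can get 260.8 next round, worth 0.97 × 260.8 = 252.976 now, so the retailer offers 252.976, keeping 247.024.
Round 3 (the supplier proposes): the retailer can get 247.024 next round, worth 0.65 × 247.024 = 160.5656 now. The supplier offers 160.5656 and keeps 500 − 160.5656 = 339.4344.
Round 2 (the retailer proposes): the supplier can get 339.4344 next round, worth 0.97 × 339.4344 = 329.251368 now. The retailer offers 329.251368 and keeps 500 − 329.251368 = 170.748632.
Round 1 (the supplier proposes): the retailer can get 170.748632 next round, worth 0.65 × 170.748632 = 110.9866108 now. The supplier offers 110.9866108 and keeps 500 − 110.9866108 = 389.0133892.

110.99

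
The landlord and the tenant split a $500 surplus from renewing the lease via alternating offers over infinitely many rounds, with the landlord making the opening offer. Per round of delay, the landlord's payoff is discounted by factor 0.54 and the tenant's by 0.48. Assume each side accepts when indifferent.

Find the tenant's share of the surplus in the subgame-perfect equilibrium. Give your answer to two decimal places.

149.03

Let x be the landlord's share when the landlord proposes and y be the tenant's share when the tenant proposes.
The tenant accepts iff offered ≥ 0.48·y, so x = 500 − 0.48y. Symmetrically y = 500 − 0.54x.
Substituting: x = 500 − 0.48(500 − 0.54x), giving x(1 − 0.54·0.48) = 500(1 − 0.48).
So x = 500 × 0.52 / 0.7408 ≈ 350.9719, and the tenant receives 500 − x ≈ 149.0281.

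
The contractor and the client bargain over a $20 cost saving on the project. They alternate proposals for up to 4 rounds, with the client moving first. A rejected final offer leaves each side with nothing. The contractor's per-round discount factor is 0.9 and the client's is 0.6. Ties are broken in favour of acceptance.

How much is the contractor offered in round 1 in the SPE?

16.92

Round 4 (the contractor proposes): rejection yields 0 for the client; the contractor offers 0 and keeps 20.
Round 3 (the client proposes): the contractor can get 20 next round, worth 0.9 × 20 = 18 now; the client offers that and keeps 2.
Round 2 (the contractor proposes): the client can get 2 next round, worth 0.6 × 2 = 1.2 now. The contractor offers 1.2 and keeps 20 − 1.2 = 18.8.
Round 1 (the client proposes): the contractor can get 18.8 next round, worth 0.9 × 18.8 = 16.92 now. The client offers 16.92 and keeps 20 − 16.92 = 3.08.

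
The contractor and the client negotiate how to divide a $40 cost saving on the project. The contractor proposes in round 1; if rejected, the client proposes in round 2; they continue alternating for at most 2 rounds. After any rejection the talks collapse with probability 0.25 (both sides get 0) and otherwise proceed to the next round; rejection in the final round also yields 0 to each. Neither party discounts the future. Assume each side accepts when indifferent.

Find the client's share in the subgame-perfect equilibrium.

30

By backward induction:
Round 2 (the client proposes): rejection yields 0 for the contractor; the client offers 0 and keeps 40.
Round 1 (the contractor proposes): rejecting gives the client an expected 0.75 × 40 = 30. The contractor offers 30 and keeps 40 − 30 = 10.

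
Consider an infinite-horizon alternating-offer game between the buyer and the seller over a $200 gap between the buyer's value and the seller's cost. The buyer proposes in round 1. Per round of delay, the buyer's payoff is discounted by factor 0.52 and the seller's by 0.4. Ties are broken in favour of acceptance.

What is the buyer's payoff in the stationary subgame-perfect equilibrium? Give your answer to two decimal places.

151.52

When the buyer proposes, the seller accepts any offer worth at least 0.4 times what the seller would get by proposing next round; and vice versa.
This gives x = 200 − 0.4y and y = 200 − 0.52x, where x and y are each side's share when it proposes.
Hence (1 − 0.4·0.52)x = 200(1 − 0.4), i.e. 0.792·x = 120.
x ≈ 151.5152; the seller's share is 200 − x ≈ 48.4848.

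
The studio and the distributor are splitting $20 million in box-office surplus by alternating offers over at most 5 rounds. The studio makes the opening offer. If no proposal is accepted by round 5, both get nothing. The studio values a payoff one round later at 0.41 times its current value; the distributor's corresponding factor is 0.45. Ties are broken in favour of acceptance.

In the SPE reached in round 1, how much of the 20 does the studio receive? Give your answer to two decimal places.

13.71

Round 5 (the studio proposes): rejection yields 0 for the distributor; the studio offers 0 and keeps 20.
Round 4 (the distributor proposes): the studio can get 20 next round, worth 0.41 × 20 = 8.2 now, so the distributor offers 8.2, keeping 11.8.
Round 3 (the studio proposes): the distributor can get 11.8 next round, worth 0.45 × 11.8 = 5.31 now; the studio offers that and keeps 14.69.
Round 2 (the distributor proposes): the studio can get 14.69 next round, worth 0.41 × 14.69 = 6.0229 now; the distributor offers that and keeps 13.9771.
Round 1 (the studio proposes): the distributor can get 13.9771 next round, worth 0.45 × 13.9771 = 6.289695 now, so the studio offers 6.289695, keeping 13.710305.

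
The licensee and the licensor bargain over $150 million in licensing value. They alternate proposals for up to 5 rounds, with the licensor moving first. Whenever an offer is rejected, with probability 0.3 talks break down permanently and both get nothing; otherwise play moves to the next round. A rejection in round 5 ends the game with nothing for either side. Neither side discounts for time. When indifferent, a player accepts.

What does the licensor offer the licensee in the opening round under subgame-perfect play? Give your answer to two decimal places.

46.94

By backward induction:
Round 5 (the licensor proposes): rejection yields 0 for the licensee; the licensor offers 0 and keeps 150.
Round 4 (the licensee proposes): rejecting gives the licensor an expected 0.7 × 150 = 105, so the licensee offers 105, keeping 45.
Round 3 (the licensor proposes): rejecting gives the licensee an expected 0.7 × 45 = 31.5. The licensor offers 31.5 and keeps 150 − 31.5 = 118.5.
Round 2 (the licensee proposes): rejecting gives the licensor an expected 0.7 × 118.5 = 82.95, so the licensee offers 82.95, keeping 67.05.
Round 1 (the licensor proposes): rejecting gives the licensee an expected 0.7 × 67.05 = 46.935. The licensor offers 46.935 and keeps 150 − 46.935 = 103.065.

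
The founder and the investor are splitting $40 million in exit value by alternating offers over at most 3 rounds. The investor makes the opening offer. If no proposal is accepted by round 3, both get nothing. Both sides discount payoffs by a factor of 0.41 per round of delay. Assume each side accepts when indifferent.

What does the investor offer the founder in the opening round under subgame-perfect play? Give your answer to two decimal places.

By backward induction:
Round 3 (the investor proposes): the founder will accept anything ≥ 0, so the investor offers 0 and keeps 40.
Round 2 (the founder proposes): the investor can get 40 next round, worth 0.41 × 40 = 16.4 now, so the founder offers 16.4, keeping 23.6.
Round 1 (the investor proposes): the founder can get 23.6 next round, worth 0.41 × 23.6 = 9.676 now, so the investor offers 9.676, keeping 30.324.

9.68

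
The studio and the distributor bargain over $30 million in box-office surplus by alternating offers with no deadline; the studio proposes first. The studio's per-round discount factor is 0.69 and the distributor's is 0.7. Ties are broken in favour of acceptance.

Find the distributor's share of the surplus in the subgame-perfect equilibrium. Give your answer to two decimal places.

When the studio proposes, the distributor accepts any offer worth at least 0.7 times what the distributor would get by proposing next round; and vice versa.
This gives x = 30 − 0.7y and y = 30 − 0.69x, where x and y are each side's share when it proposes.
Hence (1 − 0.7·0.69)x = 30(1 − 0.7), i.e. 0.517·x = 9.
x ≈ 17.4081; the distributor's share is 30 − x ≈ 12.5919.

12.59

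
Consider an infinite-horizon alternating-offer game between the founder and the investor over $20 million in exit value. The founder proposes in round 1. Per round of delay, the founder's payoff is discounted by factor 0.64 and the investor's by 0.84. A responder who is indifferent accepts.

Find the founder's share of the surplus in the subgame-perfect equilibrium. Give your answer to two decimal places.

6.92

Let x be the founder's share when the founder proposes and y be the investor's share when the investor proposes.
The investor accepts iff offered ≥ 0.84·y, so x = 20 − 0.84y. Symmetrically y = 20 − 0.64x.
Substituting: x = 20 − 0.84(20 − 0.64x), giving x(1 − 0.64·0.84) = 20(1 − 0.84).
So x = 20 × 0.16 / 0.4624 ≈ 6.9204, and the investor receives 20 − x ≈ 13.0796.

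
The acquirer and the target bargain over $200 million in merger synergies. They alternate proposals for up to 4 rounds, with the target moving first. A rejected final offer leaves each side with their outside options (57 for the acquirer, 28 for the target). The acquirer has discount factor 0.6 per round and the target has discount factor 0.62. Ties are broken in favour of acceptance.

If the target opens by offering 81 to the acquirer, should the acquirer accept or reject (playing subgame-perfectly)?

Reject

Round 4 (the acquirer proposes): the target gets 28 if talks fail, so the acquirer offers 28 and keeps 172.
Round 3 (the target proposes): the acquirer can get 172 next round, worth 0.6 × 172 = 103.2 now. The target offers 103.2 and keeps 200 − 103.2 = 96.8.
Round 2 (the acquirer proposes): the target can get 96.8 next round, worth 0.62 × 96.8 = 60.016 now. The acquirer offers 60.016 and keeps 200 − 60.016 = 139.984.
So by rejecting in round 1, the acquirer gets 139.984 next round, worth 0.6 × 139.984 = 83.9904 now.
Offer 81 < 83.9904, so the acquirer rejects.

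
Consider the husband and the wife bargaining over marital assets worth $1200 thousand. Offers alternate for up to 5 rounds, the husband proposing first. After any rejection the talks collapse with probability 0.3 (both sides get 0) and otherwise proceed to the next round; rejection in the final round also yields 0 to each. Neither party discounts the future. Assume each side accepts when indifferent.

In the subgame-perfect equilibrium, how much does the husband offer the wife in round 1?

375.48

Round 5 (the husband proposes): rejection yields 0 for the wife; the husband offers 0 and keeps 1200.
Round 4 (the wife proposes): rejecting gives the husband an expected 0.7 × 1200 = 840. The wife offers 840 and keeps 1200 − 840 = 360.
Round 3 (the husband proposes): rejecting gives the wife an expected 0.7 × 360 = 252; the husband offers that and keeps 948.
Round 2 (the wife proposes): rejecting gives the husband an expected 0.7 × 948 = 663.6, so the wife offers 663.6, keeping 536.4.
Round 1 (the husband proposes): rejecting gives the wife an expected 0.7 × 536.4 = 375.48. The husband offers 375.48 and keeps 1200 − 375.48 = 824.52.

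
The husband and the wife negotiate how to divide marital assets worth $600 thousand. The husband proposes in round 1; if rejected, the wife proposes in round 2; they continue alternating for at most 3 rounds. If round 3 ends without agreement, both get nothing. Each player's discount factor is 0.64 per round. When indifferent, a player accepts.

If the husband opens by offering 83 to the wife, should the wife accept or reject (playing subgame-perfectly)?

Reject

Round 3 (the husband proposes): rejection yields 0 for the wife; the husband offers 0 and keeps 600.
Round 2 (the wife proposes): the husband can get 600 next round, worth 0.64 × 600 = 384 now; the wife offers that and keeps 216.
So by rejecting in round 1, the wife gets 216 next round, worth 0.64 × 216 = 138.24 now.
Offer 83 < 138.24, so the wife rejects.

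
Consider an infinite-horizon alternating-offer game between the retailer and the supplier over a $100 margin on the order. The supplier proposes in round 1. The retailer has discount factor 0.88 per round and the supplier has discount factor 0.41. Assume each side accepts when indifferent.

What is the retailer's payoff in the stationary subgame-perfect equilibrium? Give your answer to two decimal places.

81.23

When the supplier proposes, the retailer accepts any offer worth at least 0.88 times what the retailer would get by proposing next round; and vice versa.
This gives x = 100 − 0.88y and y = 100 − 0.41x, where x and y are each side's share when it proposes.
Hence (1 − 0.88·0.41)x = 100(1 − 0.88), i.e. 0.6392·x = 12.
x ≈ 18.7735; the retailer's share is 100 − x ≈ 81.2265.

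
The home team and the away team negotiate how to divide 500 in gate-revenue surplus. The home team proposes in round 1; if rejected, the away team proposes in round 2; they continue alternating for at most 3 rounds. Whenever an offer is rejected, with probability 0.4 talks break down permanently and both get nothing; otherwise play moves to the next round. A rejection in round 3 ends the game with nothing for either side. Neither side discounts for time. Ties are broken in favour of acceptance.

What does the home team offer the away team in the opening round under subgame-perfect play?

120

Round 3 (the home team proposes): rejection yields 0 for the away team; the home team offers 0 and keeps 500.
Round 2 (the away team proposes): rejecting gives the home team an expected 0.6 × 500 = 300; the away team offers that and keeps 200.
Round 1 (the home team proposes): rejecting gives the away team an expected 0.6 × 200 = 120. The home team offers 120 and keeps 500 − 120 = 380.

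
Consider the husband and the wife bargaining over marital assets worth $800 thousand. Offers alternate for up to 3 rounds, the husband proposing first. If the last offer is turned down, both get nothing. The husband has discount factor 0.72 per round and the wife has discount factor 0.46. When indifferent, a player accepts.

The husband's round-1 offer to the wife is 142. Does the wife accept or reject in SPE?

Accept

Round 3 (the husband proposes): the wife will accept anything ≥ 0, so the husband offers 0 and keeps 800.
Round 2 (the wife proposes): the husband can get 800 next round, worth 0.72 × 800 = 576 now, so the wife offers 576, keeping 224.
So by rejecting in round 1, the wife gets 224 next round, worth 0.46 × 224 = 103.04 now.
Offer 142 ≥ 103.04, so the wife accepts.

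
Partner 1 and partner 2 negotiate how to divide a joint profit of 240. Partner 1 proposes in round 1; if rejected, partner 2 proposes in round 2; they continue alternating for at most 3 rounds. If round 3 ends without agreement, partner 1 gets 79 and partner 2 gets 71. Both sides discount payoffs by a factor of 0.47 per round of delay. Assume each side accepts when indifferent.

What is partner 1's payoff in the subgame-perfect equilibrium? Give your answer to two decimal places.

Round 3 (partner 1 proposes): partner 2 gets 71 if talks fail, so partner 1 offers 71 and keeps 169.
Round 2 (partner 2 proposes): partner 1 can get 169 next round, worth 0.47 × 169 = 79.43 now. Partner 2 offers 79.43 and keeps 240 − 79.43 = 160.57.
Round 1 (partner 1 proposes): partner 2 can get 160.57 next round, worth 0.47 × 160.57 = 75.4679 now. Partner 1 offers 75.4679 and keeps 240 − 75.4679 = 164.5321.

164.53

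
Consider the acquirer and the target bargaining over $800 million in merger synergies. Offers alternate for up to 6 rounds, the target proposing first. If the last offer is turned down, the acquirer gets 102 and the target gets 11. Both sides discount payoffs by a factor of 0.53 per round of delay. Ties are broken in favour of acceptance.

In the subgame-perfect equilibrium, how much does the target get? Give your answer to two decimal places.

Round 6 (the acquirer proposes): the target gets 11 if talks fail, so the acquirer offers 11 and keeps 789.
Round 5 (the target proposes): the acquirer can get 789 next round, worth 0.53 × 789 = 418.17 now; the target offers that and keeps 381.83.
Round 4 (the acquirer proposes): the target can get 381.83 next round, worth 0.53 × 381.83 = 202.3699 now; the acquirer offers that and keeps 597.6301.
Round 3 (the target proposes): the acquirer can get 597.6301 next round, worth 0.53 × 597.6301 = 316.743953 now; the target offers that and keeps 483.256047.
Round 2 (the acquirer proposes): the target can get 483.256047 next round, worth 0.53 × 483.256047 = 256.12570491 now; the acquirer offers that and keeps 543.87429509.
Round 1 (the target proposes): the acquirer can get 543.87429509 next round, worth 0.53 × 543.87429509 = 288.2533763977 now. The target offers 288.2533763977 and keeps 800 − 288.2533763977 = 511.7466236023.

511.75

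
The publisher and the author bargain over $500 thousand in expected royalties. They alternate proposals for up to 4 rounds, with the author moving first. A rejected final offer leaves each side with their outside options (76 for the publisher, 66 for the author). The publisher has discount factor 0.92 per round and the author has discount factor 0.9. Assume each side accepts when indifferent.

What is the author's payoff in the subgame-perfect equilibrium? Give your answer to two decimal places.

Work backward from the last round.
Round 4 (the publisher proposes): the author gets 66 if talks fail, so the publisher offers 66 and keeps 434.
Round 3 (the author proposes): the publisher can get 434 next round, worth 0.92 × 434 = 399.28 now. The author offers 399.28 and keeps 500 − 399.28 = 100.72.
Round 2 (the publisher proposes): the author can get 100.72 next round, worth 0.9 × 100.72 = 90.648 now; the publisher offers that and keeps 409.352.
Round 1 (the author proposes): the publisher can get 409.352 next round, worth 0.92 × 409.352 = 376.60384 now. The author offers 376.60384 and keeps 500 − 376.60384 = 123.39616.

123.40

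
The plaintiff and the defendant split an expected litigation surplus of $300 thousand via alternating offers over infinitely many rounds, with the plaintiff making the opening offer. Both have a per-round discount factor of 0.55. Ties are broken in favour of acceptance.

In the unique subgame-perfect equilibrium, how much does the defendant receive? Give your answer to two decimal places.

106.45

In a stationary SPE each proposer offers the other exactly their discounted continuation value.
If the plaintiff keeps x when proposing and the defendant keeps y when proposing, then x = 300 − 0.55y and y = 300 − 0.55x.
Solving: x = 300(1 − 0.55) / (1 − 0.55·0.55) = 135 / 0.6975 ≈ 193.5484.
The defendant gets 300 − 193.5484 ≈ 106.4516.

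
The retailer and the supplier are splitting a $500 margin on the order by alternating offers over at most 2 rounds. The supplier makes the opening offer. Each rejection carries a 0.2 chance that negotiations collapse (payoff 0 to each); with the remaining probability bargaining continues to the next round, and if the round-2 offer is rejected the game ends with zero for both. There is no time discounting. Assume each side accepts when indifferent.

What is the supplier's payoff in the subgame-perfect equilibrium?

100

Round 2 (the retailer proposes): the supplier will accept anything ≥ 0, so the retailer offers 0 and keeps 500.
Round 1 (the supplier proposes): rejecting gives the retailer an expected 0.8 × 500 = 400, so the supplier offers 400, keeping 100.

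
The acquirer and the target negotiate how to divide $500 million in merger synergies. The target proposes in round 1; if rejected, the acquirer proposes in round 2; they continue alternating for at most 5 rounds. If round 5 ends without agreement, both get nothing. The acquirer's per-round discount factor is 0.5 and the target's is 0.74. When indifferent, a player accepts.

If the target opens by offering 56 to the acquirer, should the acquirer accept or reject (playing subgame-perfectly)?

Reject

Round 5 (the target proposes): rejection yields 0 for the acquirer; the target offers 0 and keeps 500.
Round 4 (the acquirer proposes): the target can get 500 next round, worth 0.74 × 500 = 370 now, so the acquirer offers 370, keeping 130.
Round 3 (the target proposes): the acquirer can get 130 next round, worth 0.5 × 130 = 65 now, so the target offers 65, keeping 435.
Round 2 (the acquirer proposes): the target can get 435 next round, worth 0.74 × 435 = 321.9 now, so the acquirer offers 321.9, keeping 178.1.
So by rejecting in round 1, the acquirer gets 178.1 next round, worth 0.5 × 178.1 = 89.05 now.
Offer 56 < 89.05, so the acquirer rejects.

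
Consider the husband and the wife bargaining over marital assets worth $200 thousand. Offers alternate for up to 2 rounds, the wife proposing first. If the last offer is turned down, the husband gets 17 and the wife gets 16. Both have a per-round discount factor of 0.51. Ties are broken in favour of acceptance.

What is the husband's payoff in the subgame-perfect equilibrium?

Round 2 (the husband proposes): the wife gets 16 if talks fail, so the husband offers 16 and keeps 184.
Round 1 (the wife proposes): the husband can get 184 next round, worth 0.51 × 184 = 93.84 now. The wife offers 93.84 and keeps 200 − 93.84 = 106.16.

93.84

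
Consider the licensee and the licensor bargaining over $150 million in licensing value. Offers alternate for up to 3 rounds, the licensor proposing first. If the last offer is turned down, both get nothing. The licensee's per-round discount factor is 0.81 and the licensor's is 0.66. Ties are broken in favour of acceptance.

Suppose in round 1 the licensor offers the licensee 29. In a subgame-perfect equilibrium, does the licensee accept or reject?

Work out the licensee's continuation value if the offer is rejected.
Round 3 (the licensor proposes): rejection yields 0 for the licensee; the licensor offers 0 and keeps 150.
Round 2 (the licensee proposes): the licensor can get 150 next round, worth 0.66 × 150 = 99 now. The licensee offers 99 and keeps 150 − 99 = 51.
So by rejecting in round 1, the licensee gets 51 next round, worth 0.81 × 51 = 41.31 now.
Offer 29 < 41.31, so the licensee rejects.

Reject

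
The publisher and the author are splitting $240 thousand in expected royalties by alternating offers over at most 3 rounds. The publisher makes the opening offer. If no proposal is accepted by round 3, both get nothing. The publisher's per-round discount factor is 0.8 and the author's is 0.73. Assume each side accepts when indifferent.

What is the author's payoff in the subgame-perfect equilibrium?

Solve by backward induction from round 3.
Round 3 (the publisher proposes): the author will accept anything ≥ 0, so the publisher offers 0 and keeps 240.
Round 2 (the author proposes): the publisher can get 240 next round, worth 0.8 × 240 = 192 now, so the author offers 192, keeping 48.
Round 1 (the publisher proposes): the author can get 48 next round, worth 0.73 × 48 = 35.04 now, so the publisher offers 35.04, keeping 204.96.

35.04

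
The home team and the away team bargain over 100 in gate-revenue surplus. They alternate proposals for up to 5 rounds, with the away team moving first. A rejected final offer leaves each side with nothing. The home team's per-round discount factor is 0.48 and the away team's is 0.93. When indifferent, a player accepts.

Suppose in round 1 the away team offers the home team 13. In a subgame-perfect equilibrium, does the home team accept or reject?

Accept

Round 5 (the away team proposes): the home team will accept anything ≥ 0, so the away team offers 0 and keeps 100.
Round 4 (the home team proposes): the away team can get 100 next round, worth 0.93 × 100 = 93 now, so the home team offers 93, keeping 7.
Round 3 (the away team proposes): the home team can get 7 next round, worth 0.48 × 7 = 3.36 now, so the away team offers 3.36, keeping 96.64.
Round 2 (the home team proposes): the away team can get 96.64 next round, worth 0.93 × 96.64 = 89.8752 now. The home team offers 89.8752 and keeps 100 − 89.8752 = 10.1248.
So by rejecting in round 1, the home team gets 10.1248 next round, worth 0.48 × 10.1248 = 4.859904 now.
Offer 13 ≥ 4.859904, so the home team accepts.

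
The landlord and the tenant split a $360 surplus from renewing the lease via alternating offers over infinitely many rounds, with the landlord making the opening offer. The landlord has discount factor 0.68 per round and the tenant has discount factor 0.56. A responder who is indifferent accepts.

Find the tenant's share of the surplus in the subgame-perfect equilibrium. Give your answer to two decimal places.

104.19

When the landlord proposes, the tenant accepts any offer worth at least 0.56 times what the tenant would get by proposing next round; and vice versa.
This gives x = 360 − 0.56y and y = 360 − 0.68x, where x and y are each side's share when it proposes.
Hence (1 − 0.56·0.68)x = 360(1 − 0.56), i.e. 0.6192·x = 158.4.
x ≈ 255.8140; the tenant's share is 360 − x ≈ 104.1860.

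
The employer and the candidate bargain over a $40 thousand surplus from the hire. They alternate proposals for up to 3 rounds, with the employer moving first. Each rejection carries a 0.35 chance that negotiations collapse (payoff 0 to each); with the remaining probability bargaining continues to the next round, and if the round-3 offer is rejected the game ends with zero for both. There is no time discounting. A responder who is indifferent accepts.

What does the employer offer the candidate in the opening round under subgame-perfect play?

9.1

Round 3 (the employer proposes): the candidate will accept anything ≥ 0, so the employer offers 0 and keeps 40.
Round 2 (the candidate proposes): rejecting gives the employer an expected 0.65 × 40 = 26; the candidate offers that and keeps 14.
Round 1 (the employer proposes): rejecting gives the candidate an expected 0.65 × 14 = 9.1; the employer offers that and keeps 30.9.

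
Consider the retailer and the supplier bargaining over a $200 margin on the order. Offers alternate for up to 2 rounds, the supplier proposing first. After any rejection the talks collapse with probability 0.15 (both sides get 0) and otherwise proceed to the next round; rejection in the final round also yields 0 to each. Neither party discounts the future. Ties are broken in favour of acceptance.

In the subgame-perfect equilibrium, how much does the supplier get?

30

Round 2 (the retailer proposes): the supplier will accept anything ≥ 0, so the retailer offers 0 and keeps 200.
Round 1 (the supplier proposes): rejecting gives the retailer an expected 0.85 × 200 = 170. The supplier offers 170 and keeps 200 − 170 = 30.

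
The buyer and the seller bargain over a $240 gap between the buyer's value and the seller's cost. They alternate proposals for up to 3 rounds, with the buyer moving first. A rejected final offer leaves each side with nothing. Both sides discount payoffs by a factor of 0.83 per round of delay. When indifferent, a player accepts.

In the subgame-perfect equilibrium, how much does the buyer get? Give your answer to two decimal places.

206.14

Round 3 (the buyer proposes): rejection yields 0 for the seller; the buyer offers 0 and keeps 240.
Round 2 (the seller proposes): the buyer can get 240 next round, worth 0.83 × 240 = 199.2 now. The seller offers 199.2 and keeps 240 − 199.2 = 40.8.
Round 1 (the buyer proposes): the seller can get 40.8 next round, worth 0.83 × 40.8 = 33.864 now. The buyer offers 33.864 and keeps 240 − 33.864 = 206.136.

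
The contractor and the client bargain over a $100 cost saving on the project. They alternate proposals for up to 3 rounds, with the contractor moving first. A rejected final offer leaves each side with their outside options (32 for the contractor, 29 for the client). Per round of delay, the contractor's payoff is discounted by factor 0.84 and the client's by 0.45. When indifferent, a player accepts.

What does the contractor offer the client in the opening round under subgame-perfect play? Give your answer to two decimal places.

Work backward from the last round.
Round 3 (the contractor proposes): the client gets 29 if talks fail, so the contractor offers 29 and keeps 71.
Round 2 (the client proposes): the contractor can get 71 next round, worth 0.84 × 71 = 59.64 now, so the client offers 59.64, keeping 40.36.
Round 1 (the contractor proposes): the client can get 40.36 next round, worth 0.45 × 40.36 = 18.162 now, so the contractor offers 18.162, keeping 81.838.

18.16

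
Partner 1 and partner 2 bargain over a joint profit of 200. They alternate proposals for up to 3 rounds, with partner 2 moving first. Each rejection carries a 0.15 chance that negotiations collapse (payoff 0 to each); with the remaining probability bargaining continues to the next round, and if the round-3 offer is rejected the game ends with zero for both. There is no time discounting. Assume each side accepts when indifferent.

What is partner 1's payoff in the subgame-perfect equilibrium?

25.5

Round 3 (partner 2 proposes): rejection yields 0 for partner 1; partner 2 offers 0 and keeps 200.
Round 2 (partner 1 proposes): rejecting gives partner 2 an expected 0.85 × 200 = 170; partner 1 offers that and keeps 30.
Round 1 (partner 2 proposes): rejecting gives partner 1 an expected 0.85 × 30 = 25.5, so partner 2 offers 25.5, keeping 174.5.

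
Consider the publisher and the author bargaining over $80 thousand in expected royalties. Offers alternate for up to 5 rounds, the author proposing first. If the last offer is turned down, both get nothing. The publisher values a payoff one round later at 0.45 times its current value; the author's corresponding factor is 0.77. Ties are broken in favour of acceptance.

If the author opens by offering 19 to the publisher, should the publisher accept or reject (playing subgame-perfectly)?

Round 5 (the author proposes): rejection yields 0 for the publisher; the author offers 0 and keeps 80.
Round 4 (the publisher proposes): the author can get 80 next round, worth 0.77 × 80 = 61.6 now, so the publisher offers 61.6, keeping 18.4.
Round 3 (the author proposes): the publisher can get 18.4 next round, worth 0.45 × 18.4 = 8.28 now; the author offers that and keeps 71.72.
Round 2 (the publisher proposes): the author can get 71.72 next round, worth 0.77 × 71.72 = 55.2244 now; the publisher offers that and keeps 24.7756.
So by rejecting in round 1, the publisher gets 24.7756 next round, worth 0.45 × 24.7756 = 11.14902 now.
Offer 19 ≥ 11.14902, so the publisher accepts.

Accept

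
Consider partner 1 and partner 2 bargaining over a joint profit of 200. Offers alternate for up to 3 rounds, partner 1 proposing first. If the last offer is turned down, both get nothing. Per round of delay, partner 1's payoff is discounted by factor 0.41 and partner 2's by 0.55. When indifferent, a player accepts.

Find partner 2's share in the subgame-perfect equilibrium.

64.9

Round 3 (partner 1 proposes): partner 2 will accept anything ≥ 0, so partner 1 offers 0 and keeps 200.
Round 2 (partner 2 proposes): partner 1 can get 200 next round, worth 0.41 × 200 = 82 now, so partner 2 offers 82, keeping 118.
Round 1 (partner 1 proposes): partner 2 can get 118 next round, worth 0.55 × 118 = 64.9 now; partner 1 offers that and keeps 135.1.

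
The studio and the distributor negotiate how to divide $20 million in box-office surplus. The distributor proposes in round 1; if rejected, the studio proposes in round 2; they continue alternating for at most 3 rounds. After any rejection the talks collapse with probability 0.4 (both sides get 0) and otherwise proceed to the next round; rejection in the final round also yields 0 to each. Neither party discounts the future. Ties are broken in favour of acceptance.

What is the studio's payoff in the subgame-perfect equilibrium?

Round 3 (the distributor proposes): rejection yields 0 for the studio; the distributor offers 0 and keeps 20.
Round 2 (the studio proposes): rejecting gives the distributor an expected 0.6 × 20 = 12. The studio offers 12 and keeps 20 − 12 = 8.
Round 1 (the distributor proposes): rejecting gives the studio an expected 0.6 × 8 = 4.8. The distributor offers 4.8 and keeps 20 − 4.8 = 15.2.

4.8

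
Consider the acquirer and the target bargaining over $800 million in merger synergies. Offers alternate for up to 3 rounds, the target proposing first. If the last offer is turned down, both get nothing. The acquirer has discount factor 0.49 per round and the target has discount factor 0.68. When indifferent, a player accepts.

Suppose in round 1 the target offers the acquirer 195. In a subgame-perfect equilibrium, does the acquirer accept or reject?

Accept

Work out the acquirer's continuation value if the offer is rejected.
Round 3 (the target proposes): the acquirer will accept anything ≥ 0, so the target offers 0 and keeps 800.
Round 2 (the acquirer proposes): the target can get 800 next round, worth 0.68 × 800 = 544 now; the acquirer offers that and keeps 256.
So by rejecting in round 1, the acquirer gets 256 next round, worth 0.49 × 256 = 125.44 now.
Offer 195 ≥ 125.44, so the acquirer accepts.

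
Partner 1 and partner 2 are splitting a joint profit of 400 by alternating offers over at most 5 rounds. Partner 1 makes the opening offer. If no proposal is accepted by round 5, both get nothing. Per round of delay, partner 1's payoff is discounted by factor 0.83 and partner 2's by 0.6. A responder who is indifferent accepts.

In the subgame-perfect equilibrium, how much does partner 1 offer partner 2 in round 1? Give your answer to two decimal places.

Round 5 (partner 1 proposes): rejection yields 0 for partner 2; partner 1 offers 0 and keeps 400.
Round 4 (partner 2 proposes): partner 1 can get 400 next round, worth 0.83 × 400 = 332 now. Partner 2 offers 332 and keeps 400 − 332 = 68.
Round 3 (partner 1 proposes): partner 2 can get 68 next round, worth 0.6 × 68 = 40.8 now; partner 1 offers that and keeps 359.2.
Round 2 (partner 2 proposes): partner 1 can get 359.2 next round, worth 0.83 × 359.2 = 298.136 now, so partner 2 offers 298.136, keeping 101.864.
Round 1 (partner 1 proposes): partner 2 can get 101.864 next round, worth 0.6 × 101.864 = 61.1184 now; partner 1 offers that and keeps 338.8816.

61.12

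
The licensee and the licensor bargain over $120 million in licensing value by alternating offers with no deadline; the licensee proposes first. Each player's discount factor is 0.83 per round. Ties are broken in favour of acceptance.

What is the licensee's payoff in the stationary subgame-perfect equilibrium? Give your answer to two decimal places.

In a stationary SPE each proposer offers the other exactly their discounted continuation value.
If the licensee keeps x when proposing and the licensor keeps y when proposing, then x = 120 − 0.83y and y = 120 − 0.83x.
Solving: x = 120(1 − 0.83) / (1 − 0.83·0.83) = 20.4 / 0.3111 ≈ 65.5738.
The licensor gets 120 − 65.5738 ≈ 54.4262.

65.57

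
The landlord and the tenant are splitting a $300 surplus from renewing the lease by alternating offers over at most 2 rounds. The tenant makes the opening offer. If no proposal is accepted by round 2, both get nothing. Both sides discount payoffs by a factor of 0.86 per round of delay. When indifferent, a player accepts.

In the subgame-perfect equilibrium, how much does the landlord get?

258

Round 2 (the landlord proposes): the tenant will accept anything ≥ 0, so the landlord offers 0 and keeps 300.
Round 1 (the tenant proposes): the landlord can get 300 next round, worth 0.86 × 300 = 258 now. The tenant offers 258 and keeps 300 − 258 = 42.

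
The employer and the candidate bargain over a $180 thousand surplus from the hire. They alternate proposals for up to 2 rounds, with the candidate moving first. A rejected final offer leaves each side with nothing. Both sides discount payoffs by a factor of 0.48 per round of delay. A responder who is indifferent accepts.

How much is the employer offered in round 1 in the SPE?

86.4

Work backward from the last round.
Round 2 (the employer proposes): rejection yields 0 for the candidate; the employer offers 0 and keeps 180.
Round 1 (the candidate proposes): the employer can get 180 next round, worth 0.48 × 180 = 86.4 now; the candidate offers that and keeps 93.6.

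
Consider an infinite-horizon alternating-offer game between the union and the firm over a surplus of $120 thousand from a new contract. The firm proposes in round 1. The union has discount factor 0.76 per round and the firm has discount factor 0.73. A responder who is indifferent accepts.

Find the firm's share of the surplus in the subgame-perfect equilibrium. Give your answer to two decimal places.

Let x be the firm's share when the firm proposes and y be the union's share when the union proposes.
The union accepts iff offered ≥ 0.76·y, so x = 120 − 0.76y. Symmetrically y = 120 − 0.73x.
Substituting: x = 120 − 0.76(120 − 0.73x), giving x(1 − 0.73·0.76) = 120(1 − 0.76).
So x = 120 × 0.24 / 0.4452 ≈ 64.6900, and the union receives 120 − x ≈ 55.3100.

64.69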